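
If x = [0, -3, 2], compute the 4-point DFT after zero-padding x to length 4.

Original 3-point DFT: [-1, 0.5000+4.3301i, 0.5000-4.3301i]
Zero-padded 4-point DFT provides frequency interpolation.

DFT_4([x, 0, ...]) = [-1, -2+3i, 5, -2-3i]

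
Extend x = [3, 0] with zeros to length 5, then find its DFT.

Original 2-point DFT: [3, 3]
Zero-padded 5-point DFT provides frequency interpolation.

DFT_5([x, 0, ...]) = [3, 3, 3, 3, 3]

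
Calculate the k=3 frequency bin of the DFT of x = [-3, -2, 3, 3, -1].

X[3] = Σ(n=0 to 4) x[n] · ω_5^(3n) where ω_5 = e^(-2πi/5)
= (-3)·ω_5^0 + (-2)·ω_5^3 + (3)·ω_5^6 + (3)·ω_5^9 + (-1)·ω_5^12

X[3] = 1.2812-0.5878i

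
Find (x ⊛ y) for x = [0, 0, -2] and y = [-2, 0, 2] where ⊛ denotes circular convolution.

(x ⊛ y)[n] = Σ(m=0 to 2) x[m] · y[(n-m) mod 3]

Computing each output sample:
(x ⊛ y)[0] = 0
(x ⊛ y)[1] = -4
(x ⊛ y)[2] = 4

x ⊛ y = [0, -4, 4]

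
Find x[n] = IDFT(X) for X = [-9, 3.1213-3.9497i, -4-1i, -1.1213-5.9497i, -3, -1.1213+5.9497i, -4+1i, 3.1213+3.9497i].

x[n] = (1/8) Σ(k=0 to 7) X[k] · e^(2πikn/8)

Computing each x[n]:
x[0] = -2
x[1] = 2
x[2] = -1
x[3] = 0
x[4] = -3
x[5] = -3
x[6] = 0
x[7] = -2

x = [-2, 2, -1, 0, -3, -3, 0, -2]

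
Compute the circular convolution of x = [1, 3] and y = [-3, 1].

(x ⊛ y)[n] = Σ(m=0 to 1) x[m] · y[(n-m) mod 2]

Computing each output sample:
(x ⊛ y)[0] = 0
(x ⊛ y)[1] = -8

x ⊛ y = [0, -8]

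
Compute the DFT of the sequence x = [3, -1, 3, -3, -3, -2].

X[k] = Σ(n=0 to 5) x[n] · ω_6^(nk)
where ω_6 = e^(-2πi/6)

Computing each X[k]:
X[0] = -3
X[1] = 4.5000-6.0622i
X[2] = 1.5000+4.3301i
X[3] = 9
X[4] = 1.5000-4.3301i
X[5] = 4.5000+6.0622i

X = [-3, 4.5000-6.0622i, 1.5000+4.3301i, 9, 1.5000-4.3301i, 4.5000+6.0622i]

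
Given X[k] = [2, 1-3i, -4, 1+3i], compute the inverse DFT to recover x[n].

x[n] = (1/4) Σ(k=0 to 3) X[k] · e^(2πikn/4)

Computing each x[n]:
x[0] = 0
x[1] = 3
x[2] = -1
x[3] = 0

x = [0, 3, -1, 0]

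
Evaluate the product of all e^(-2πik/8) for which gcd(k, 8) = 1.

The primitive 8th roots of unity are ω_8^k for k coprime to 8: k ∈ {1, 3, 5, 7}
Their product equals the constant term of the cyclotomic polynomial Φ_8(x) up to sign.
For n ≥ 3, the product of all primitive nth roots of unity is 1. (For n=1 it is 1; for n=2 it is -1.)

1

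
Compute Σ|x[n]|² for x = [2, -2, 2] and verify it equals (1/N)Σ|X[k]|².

Time domain:
Σ|x[n]|² = |2|² + |-2|² + |2|² = 12.0000

Frequency domain:
(1/3)Σ|X[k]|² = (1/3)(|2|² + |2.0000+3.4641i|² + |2.0000-3.4641i|²) = (1/3)·36.0000 = 12.0000

Both sides agree, confirming Parseval's theorem.

Σ|x[n]|² = (1/N)Σ|X[k]|² = 12.0000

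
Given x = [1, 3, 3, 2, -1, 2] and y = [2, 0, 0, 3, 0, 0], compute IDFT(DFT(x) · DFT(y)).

(x ⊛ y)[n] = Σ(m=0 to 5) x[m] · y[(n-m) mod 6]

Computing each output sample:
(x ⊛ y)[0] = 8
(x ⊛ y)[1] = 3
(x ⊛ y)[2] = 12
(x ⊛ y)[3] = 7
(x ⊛ y)[4] = 7
(x ⊛ y)[5] = 13

x ⊛ y = [8, 3, 12, 7, 7, 13]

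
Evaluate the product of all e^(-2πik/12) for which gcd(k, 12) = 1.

The primitive 12th roots of unity are ω_12^k for k coprime to 12: k ∈ {1, 5, 7, 11}
Their product equals the constant term of the cyclotomic polynomial Φ_12(x) up to sign.
For n ≥ 3, the product of all primitive nth roots of unity is 1. (For n=1 it is 1; for n=2 it is -1.)

1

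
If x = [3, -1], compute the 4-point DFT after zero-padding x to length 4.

Original 2-point DFT: [2, 4]
Zero-padded 4-point DFT provides frequency interpolation.

DFT_4([x, 0, ...]) = [2, 3+1i, 4, 3-1i]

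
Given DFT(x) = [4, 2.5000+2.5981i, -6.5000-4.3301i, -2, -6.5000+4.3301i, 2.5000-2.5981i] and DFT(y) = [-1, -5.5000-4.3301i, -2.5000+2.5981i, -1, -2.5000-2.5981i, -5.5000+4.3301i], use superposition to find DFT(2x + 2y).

By linearity: DFT(2x + 2y) = 2·DFT(x) + 2·DFT(y)
= 2·[4, 2.5000+2.5981i, -6.5000-4.3301i, -2, -6.5000+4.3301i, 2.5000-2.5981i] + 2·[-1, -5.5000-4.3301i, -2.5000+2.5981i, -1, -2.5000-2.5981i, -5.5000+4.3301i]

Computing element-wise:
Z[0] = 2·(4) + 2·(-1) = 6
Z[1] = 2·(2.5000+2.5981i) + 2·(-5.5000-4.3301i) = -6.0000-3.4640i
Z[2] = 2·(-6.5000-4.3301i) + 2·(-2.5000+2.5981i) = -18.0000-3.4640i
Z[3] = 2·(-2) + 2·(-1) = -6
Z[4] = 2·(-6.5000+4.3301i) + 2·(-2.5000-2.5981i) = -18.0000+3.4640i
Z[5] = 2·(2.5000-2.5981i) + 2·(-5.5000+4.3301i) = -6.0000+3.4640i

DFT(2x + 2y) = 2·X + 2·Y = [6, -6.0000-3.4640i, -18.0000-3.4640i, -6, -18.0000+3.4640i, -6.0000+3.4640i]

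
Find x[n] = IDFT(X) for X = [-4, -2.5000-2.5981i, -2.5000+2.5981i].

x[n] = (1/3) Σ(k=0 to 2) X[k] · e^(2πikn/3)

Computing each x[n]:
x[0] = -3
x[1] = 1
x[2] = -2

x = [-3, 1, -2]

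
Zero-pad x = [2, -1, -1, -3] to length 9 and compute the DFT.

Original 4-point DFT: [-3, 3-2i, 5, 3+2i]
Zero-padded 9-point DFT provides frequency interpolation.

DFT_9([x, 0, ...]) = [-3, 2.5603+4.2257i, 4.2660-1.2712i, 0, 3.6736+2.2973i, 3.6736-2.2973i, 0, 4.2660+1.2712i, 2.5603-4.2257i]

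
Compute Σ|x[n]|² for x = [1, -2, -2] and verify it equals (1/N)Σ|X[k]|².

Time domain:
Σ|x[n]|² = |1|² + |-2|² + |-2|² = 9.0000

Frequency domain:
(1/3)Σ|X[k]|² = (1/3)(|-3|² + |3|² + |3|²) = (1/3)·27.0000 = 9.0000

Both sides agree, confirming Parseval's theorem.

Σ|x[n]|² = (1/N)Σ|X[k]|² = 9.0000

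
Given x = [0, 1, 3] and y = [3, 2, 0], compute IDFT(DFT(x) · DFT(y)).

(x ⊛ y)[n] = Σ(m=0 to 2) x[m] · y[(n-m) mod 3]

Computing each output sample:
(x ⊛ y)[0] = 6
(x ⊛ y)[1] = 3
(x ⊛ y)[2] = 11

x ⊛ y = [6, 3, 11]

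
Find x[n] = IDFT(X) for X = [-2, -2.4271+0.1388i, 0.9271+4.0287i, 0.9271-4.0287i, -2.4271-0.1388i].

x[n] = (1/5) Σ(k=0 to 4) X[k] · e^(2πikn/5)

Computing each x[n]:
x[0] = -1
x[1] = -2
x[2] = 2
x[3] = -1
x[4] = 0

x = [-1, -2, 2, -1, 0]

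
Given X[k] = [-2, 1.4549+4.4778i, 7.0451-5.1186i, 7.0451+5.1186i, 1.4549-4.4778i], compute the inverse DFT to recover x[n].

x[n] = (1/5) Σ(k=0 to 4) X[k] · e^(2πikn/5)

Computing each x[n]:
x[0] = 3
x[1] = -3
x[2] = -3
x[3] = 3
x[4] = -2

x = [3, -3, -3, 3, -2]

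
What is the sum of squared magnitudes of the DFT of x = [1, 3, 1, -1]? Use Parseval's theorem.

Parseval: Σ|x[n]|² = (1/N)Σ|X[k]|², so Σ|X[k]|² = N·Σ|x[n]|² = 4·12.0000

Σ|X[k]|² = N·Σ|x[n]|² = 4·12.0000 = 48.0000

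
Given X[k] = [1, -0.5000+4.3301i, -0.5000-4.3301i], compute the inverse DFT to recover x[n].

x[n] = (1/3) Σ(k=0 to 2) X[k] · e^(2πikn/3)

Computing each x[n]:
x[0] = 0
x[1] = -2
x[2] = 3

x = [0, -2, 3]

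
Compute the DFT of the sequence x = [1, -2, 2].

X[k] = Σ(n=0 to 2) x[n] · ω_3^(nk)
where ω_3 = e^(-2πi/3)

Computing each X[k]:
X[0] = 1
X[1] = 1.0000+3.4641i
X[2] = 1.0000-3.4641i

X = [1, 1.0000+3.4641i, 1.0000-3.4641i]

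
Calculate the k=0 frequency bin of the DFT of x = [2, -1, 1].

X[0] = Σ(n=0 to 2) x[n] · ω_3^0 = Σ x[n]
= (2) + (-1) + (1)

X[0] = 2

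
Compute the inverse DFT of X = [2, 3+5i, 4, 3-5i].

x[n] = (1/4) Σ(k=0 to 3) X[k] · e^(2πikn/4)

Computing each x[n]:
x[0] = 3
x[1] = -3
x[2] = 0
x[3] = 2

x = [3, -3, 0, 2]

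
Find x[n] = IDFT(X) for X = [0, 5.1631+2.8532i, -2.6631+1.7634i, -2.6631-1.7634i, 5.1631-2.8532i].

x[n] = (1/5) Σ(k=0 to 4) X[k] · e^(2πikn/5)

Computing each x[n]:
x[0] = 1
x[1] = 0
x[2] = -2
x[3] = -2
x[4] = 3

x = [1, 0, -2, -2, 3]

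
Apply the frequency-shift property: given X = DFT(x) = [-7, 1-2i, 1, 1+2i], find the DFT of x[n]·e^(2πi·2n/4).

Modulation property: DFT(ω_4^(-2n)·x[n]) = X[(k-2) mod 4], so circularly shift X by 2 positions.

X[k-2] = [1, 1+2i, -7, 1-2i]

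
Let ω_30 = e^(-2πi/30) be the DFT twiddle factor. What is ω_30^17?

ω_30^17 = e^(-2πi·17/30)
= cos(-2π·17/30) + i·sin(-2π·17/30)
= cos(-34π/30) + i·sin(-34π/30)

ω_30^17 = cos(-34π/30) + i·sin(-34π/30) = -0.9135+0.4067i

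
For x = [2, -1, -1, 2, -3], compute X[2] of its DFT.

X[2] = Σ(n=0 to 4) x[n] · ω_5^(2n) where ω_5 = e^(-2πi/5)
= (2)·ω_5^0 + (-1)·ω_5^2 + (-1)·ω_5^4 + (2)·ω_5^6 + (-3)·ω_5^8

X[2] = 5.5451-4.0287i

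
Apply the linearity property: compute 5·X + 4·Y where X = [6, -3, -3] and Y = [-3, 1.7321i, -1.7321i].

By linearity: DFT(5x + 4y) = 5·DFT(x) + 4·DFT(y)
= 5·[6, -3, -3] + 4·[-3, 1.7321i, -1.7321i]

Computing element-wise:
Z[0] = 5·(6) + 4·(-3) = 18
Z[1] = 5·(-3) + 4·(1.7321i) = -15.0000+6.9284i
Z[2] = 5·(-3) + 4·(-1.7321i) = -15.0000-6.9284i

DFT(5x + 4y) = 5·X + 4·Y = [18, -15.0000+6.9284i, -15.0000-6.9284i]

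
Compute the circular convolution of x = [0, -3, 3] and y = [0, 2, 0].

(x ⊛ y)[n] = Σ(m=0 to 2) x[m] · y[(n-m) mod 3]

Computing each output sample:
(x ⊛ y)[0] = 6
(x ⊛ y)[1] = 0
(x ⊛ y)[2] = -6

x ⊛ y = [6, 0, -6]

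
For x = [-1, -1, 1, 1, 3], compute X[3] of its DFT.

X[3] = Σ(n=0 to 4) x[n] · ω_5^(3n) where ω_5 = e^(-2πi/5)
= (-1)·ω_5^0 + (-1)·ω_5^3 + (1)·ω_5^6 + (1)·ω_5^9 + (3)·ω_5^12

X[3] = -2.0000-2.3511i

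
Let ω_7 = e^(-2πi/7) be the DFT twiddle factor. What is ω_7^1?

ω_7^1 = e^(-2πi·1/7)
= cos(-2π·1/7) + i·sin(-2π·1/7)
= cos(-2π/7) + i·sin(-2π/7)

ω_7^1 = cos(-2π/7) + i·sin(-2π/7) = 0.6235-0.7818i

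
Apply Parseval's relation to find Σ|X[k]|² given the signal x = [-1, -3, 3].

Parseval: Σ|x[n]|² = (1/N)Σ|X[k]|², so Σ|X[k]|² = N·Σ|x[n]|² = 3·19.0000

Σ|X[k]|² = N·Σ|x[n]|² = 3·19.0000 = 57.0000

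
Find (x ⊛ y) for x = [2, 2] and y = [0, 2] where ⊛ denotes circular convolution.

(x ⊛ y)[n] = Σ(m=0 to 1) x[m] · y[(n-m) mod 2]

Computing each output sample:
(x ⊛ y)[0] = 4
(x ⊛ y)[1] = 4

x ⊛ y = [4, 4]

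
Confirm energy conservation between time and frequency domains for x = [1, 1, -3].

Time domain:
Σ|x[n]|² = |1|² + |1|² + |-3|² = 11.0000

Frequency domain:
(1/3)Σ|X[k]|² = (1/3)(|-1|² + |2.0000-3.4641i|² + |2.0000+3.4641i|²) = (1/3)·33.0000 = 11.0000

Both sides agree, confirming Parseval's theorem.

Σ|x[n]|² = (1/N)Σ|X[k]|² = 11.0000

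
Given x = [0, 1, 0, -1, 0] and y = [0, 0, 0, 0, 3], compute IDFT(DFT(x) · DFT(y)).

(x ⊛ y)[n] = Σ(m=0 to 4) x[m] · y[(n-m) mod 5]

Computing each output sample:
(x ⊛ y)[0] = 3
(x ⊛ y)[1] = 0
(x ⊛ y)[2] = -3
(x ⊛ y)[3] = 0
(x ⊛ y)[4] = 0

x ⊛ y = [3, 0, -3, 0, 0]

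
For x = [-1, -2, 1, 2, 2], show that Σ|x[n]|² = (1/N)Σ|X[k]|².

Time domain:
Σ|x[n]|² = |-1|² + |-2|² + |1|² + |2|² + |2|² = 14.0000

Frequency domain:
(1/5)Σ|X[k]|² = (1/5)(|2|² + |-3.4271+4.3920i|² + |-0.0729+1.4001i|² + |-0.0729-1.4001i|² + |-3.4271-4.3920i|²) = (1/5)·70.0000 = 14.0000

Both sides agree, confirming Parseval's theorem.

Σ|x[n]|² = (1/N)Σ|X[k]|² = 14.0000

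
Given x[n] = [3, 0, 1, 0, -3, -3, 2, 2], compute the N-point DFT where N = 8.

X[k] = Σ(n=0 to 7) x[n] · ω_8^(nk)
where ω_8 = e^(-2πi/8)

Computing each X[k]:
X[0] = 2
X[1] = 9.5355+0.2929i
X[2] = -3+5i
X[3] = 2.4645-1.7071i
X[4] = 4
X[5] = 2.4645+1.7071i
X[6] = -3-5i
X[7] = 9.5355-0.2929i

X = [2, 9.5355+0.2929i, -3+5i, 2.4645-1.7071i, 4, 2.4645+1.7071i, -3-5i, 9.5355-0.2929i]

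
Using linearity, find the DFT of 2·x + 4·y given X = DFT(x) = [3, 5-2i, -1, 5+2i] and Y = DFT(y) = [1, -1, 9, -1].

By linearity: DFT(2x + 4y) = 2·DFT(x) + 4·DFT(y)
= 2·[3, 5-2i, -1, 5+2i] + 4·[1, -1, 9, -1]

Computing element-wise:
Z[0] = 2·(3) + 4·(1) = 10
Z[1] = 2·(5-2i) + 4·(-1) = 6-4i
Z[2] = 2·(-1) + 4·(9) = 34
Z[3] = 2·(5+2i) + 4·(-1) = 6+4i

DFT(2x + 4y) = 2·X + 4·Y = [10, 6-4i, 34, 6+4i]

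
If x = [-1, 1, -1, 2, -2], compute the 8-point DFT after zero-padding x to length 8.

Original 5-point DFT: [-1, -2.1180-1.0898i, 0.1180-4.6165i, 0.1180+4.6165i, -2.1180+1.0898i]
Zero-padded 8-point DFT provides frequency interpolation.

DFT_8([x, 0, ...]) = [-1, 0.2929-1.1213i, -2+1i, 1.7071-3.1213i, -7, 1.7071+3.1213i, -2-1i, 0.2929+1.1213i]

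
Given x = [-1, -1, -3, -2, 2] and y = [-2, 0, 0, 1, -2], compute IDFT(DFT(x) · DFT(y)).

(x ⊛ y)[n] = Σ(m=0 to 4) x[m] · y[(n-m) mod 5]

Computing each output sample:
(x ⊛ y)[0] = 1
(x ⊛ y)[1] = 6
(x ⊛ y)[2] = 12
(x ⊛ y)[3] = -1
(x ⊛ y)[4] = -3

x ⊛ y = [1, 6, 12, -1, -3]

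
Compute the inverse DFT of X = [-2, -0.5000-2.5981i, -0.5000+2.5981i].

x[n] = (1/3) Σ(k=0 to 2) X[k] · e^(2πikn/3)

Computing each x[n]:
x[0] = -1
x[1] = 1
x[2] = -2

x = [-1, 1, -2]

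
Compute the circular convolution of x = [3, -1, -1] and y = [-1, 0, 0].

(x ⊛ y)[n] = Σ(m=0 to 2) x[m] · y[(n-m) mod 3]

Computing each output sample:
(x ⊛ y)[0] = -3
(x ⊛ y)[1] = 1
(x ⊛ y)[2] = 1

x ⊛ y = [-3, 1, 1]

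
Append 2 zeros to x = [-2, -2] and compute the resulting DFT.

Original 2-point DFT: [-4, 0]
Zero-padded 4-point DFT provides frequency interpolation.

DFT_4([x, 0, ...]) = [-4, -2+2i, 0, -2-2i]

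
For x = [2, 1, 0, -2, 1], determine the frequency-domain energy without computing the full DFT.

Parseval: Σ|x[n]|² = (1/N)Σ|X[k]|², so Σ|X[k]|² = N·Σ|x[n]|² = 5·10.0000

Σ|X[k]|² = N·Σ|x[n]|² = 5·10.0000 = 50.0000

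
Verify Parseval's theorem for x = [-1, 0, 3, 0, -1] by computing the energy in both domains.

Time domain:
Σ|x[n]|² = |-1|² + |0|² + |3|² + |0|² + |-1|² = 11.0000

Frequency domain:
(1/5)Σ|X[k]|² = (1/5)(|1|² + |-3.7361-2.7144i|² + |0.7361+2.2654i|² + |0.7361-2.2654i|² + |-3.7361+2.7144i|²) = (1/5)·55.0000 = 11.0000

Both sides agree, confirming Parseval's theorem.

Σ|x[n]|² = (1/N)Σ|X[k]|² = 11.0000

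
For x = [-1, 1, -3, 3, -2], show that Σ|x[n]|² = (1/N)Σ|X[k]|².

Time domain:
Σ|x[n]|² = |-1|² + |1|² + |-3|² + |3|² + |-2|² = 24.0000

Frequency domain:
(1/5)Σ|X[k]|² = (1/5)(|-2|² + |-1.3090+0.6735i|² + |-0.1910-7.4697i|² + |-0.1910+7.4697i|² + |-1.3090-0.6735i|²) = (1/5)·120.0000 = 24.0000

Both sides agree, confirming Parseval's theorem.

Σ|x[n]|² = (1/N)Σ|X[k]|² = 24.0000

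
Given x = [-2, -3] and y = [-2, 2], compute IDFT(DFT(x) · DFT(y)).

(x ⊛ y)[n] = Σ(m=0 to 1) x[m] · y[(n-m) mod 2]

Computing each output sample:
(x ⊛ y)[0] = -2
(x ⊛ y)[1] = 2

x ⊛ y = [-2, 2]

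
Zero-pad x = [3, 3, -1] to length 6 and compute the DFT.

Original 3-point DFT: [5, 2.0000-3.4641i, 2.0000+3.4641i]
Zero-padded 6-point DFT provides frequency interpolation.

DFT_6([x, 0, ...]) = [5, 5.0000-1.7321i, 2.0000-3.4641i, -1, 2.0000+3.4641i, 5.0000+1.7321i]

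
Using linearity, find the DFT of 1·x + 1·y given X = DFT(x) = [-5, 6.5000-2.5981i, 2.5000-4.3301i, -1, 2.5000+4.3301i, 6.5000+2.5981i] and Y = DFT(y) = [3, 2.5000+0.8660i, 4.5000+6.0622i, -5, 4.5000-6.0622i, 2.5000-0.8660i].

By linearity: DFT(1x + 1y) = 1·DFT(x) + 1·DFT(y)
= 1·[-5, 6.5000-2.5981i, 2.5000-4.3301i, -1, 2.5000+4.3301i, 6.5000+2.5981i] + 1·[3, 2.5000+0.8660i, 4.5000+6.0622i, -5, 4.5000-6.0622i, 2.5000-0.8660i]

Computing element-wise:
Z[0] = 1·(-5) + 1·(3) = -2
Z[1] = 1·(6.5000-2.5981i) + 1·(2.5000+0.8660i) = 9.0000-1.7321i
Z[2] = 1·(2.5000-4.3301i) + 1·(4.5000+6.0622i) = 7.0000+1.7321i
Z[3] = 1·(-1) + 1·(-5) = -6
Z[4] = 1·(2.5000+4.3301i) + 1·(4.5000-6.0622i) = 7.0000-1.7321i
Z[5] = 1·(6.5000+2.5981i) + 1·(2.5000-0.8660i) = 9.0000+1.7321i

DFT(1x + 1y) = 1·X + 1·Y = [-2, 9.0000-1.7321i, 7.0000+1.7321i, -6, 7.0000-1.7321i, 9.0000+1.7321i]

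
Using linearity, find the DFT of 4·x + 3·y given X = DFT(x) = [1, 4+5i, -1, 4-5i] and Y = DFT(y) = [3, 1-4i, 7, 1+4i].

By linearity: DFT(4x + 3y) = 4·DFT(x) + 3·DFT(y)
= 4·[1, 4+5i, -1, 4-5i] + 3·[3, 1-4i, 7, 1+4i]

Computing element-wise:
Z[0] = 4·(1) + 3·(3) = 13
Z[1] = 4·(4+5i) + 3·(1-4i) = 19+8i
Z[2] = 4·(-1) + 3·(7) = 17
Z[3] = 4·(4-5i) + 3·(1+4i) = 19-8i

DFT(4x + 3y) = 4·X + 3·Y = [13, 19+8i, 17, 19-8i]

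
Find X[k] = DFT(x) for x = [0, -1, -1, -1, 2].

X[k] = Σ(n=0 to 4) x[n] · ω_5^(nk)
where ω_5 = e^(-2πi/5)

Computing each X[k]:
X[0] = -1
X[1] = 1.9271+2.8532i
X[2] = -1.4271+1.7634i
X[3] = -1.4271-1.7634i
X[4] = 1.9271-2.8532i

X = [-1, 1.9271+2.8532i, -1.4271+1.7634i, -1.4271-1.7634i, 1.9271-2.8532i]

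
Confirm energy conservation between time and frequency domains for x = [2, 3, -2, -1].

Time domain:
Σ|x[n]|² = |2|² + |3|² + |-2|² + |-1|² = 18.0000

Frequency domain:
(1/4)Σ|X[k]|² = (1/4)(|2|² + |4-4i|² + |-2|² + |4+4i|²) = (1/4)·72.0000 = 18.0000

Both sides agree, confirming Parseval's theorem.

Σ|x[n]|² = (1/N)Σ|X[k]|² = 18.0000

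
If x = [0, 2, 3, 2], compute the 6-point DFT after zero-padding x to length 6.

Original 4-point DFT: [7, -3, -1, -3]
Zero-padded 6-point DFT provides frequency interpolation.

DFT_6([x, 0, ...]) = [7, -2.5000-4.3301i, -0.5000+0.8660i, -1, -0.5000-0.8660i, -2.5000+4.3301i]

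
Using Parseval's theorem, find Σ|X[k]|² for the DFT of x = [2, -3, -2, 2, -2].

Parseval: Σ|x[n]|² = (1/N)Σ|X[k]|², so Σ|X[k]|² = N·Σ|x[n]|² = 5·25.0000

Σ|X[k]|² = N·Σ|x[n]|² = 5·25.0000 = 125.0000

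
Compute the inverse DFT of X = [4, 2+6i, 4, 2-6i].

x[n] = (1/4) Σ(k=0 to 3) X[k] · e^(2πikn/4)

Computing each x[n]:
x[0] = 3
x[1] = -3
x[2] = 1
x[3] = 3

x = [3, -3, 1, 3]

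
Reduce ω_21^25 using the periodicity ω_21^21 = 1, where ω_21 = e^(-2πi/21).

Since ω_21^21 = 1, powers reduce modulo 21.
25 mod 21 = 4
So ω_21^25 = ω_21^4 = e^(-2πi·4/21)

ω_21^25 = ω_21^4 = 0.3653-0.9309i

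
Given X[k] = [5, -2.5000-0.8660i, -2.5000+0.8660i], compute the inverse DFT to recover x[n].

x[n] = (1/3) Σ(k=0 to 2) X[k] · e^(2πikn/3)

Computing each x[n]:
x[0] = 0
x[1] = 3
x[2] = 2

x = [0, 3, 2]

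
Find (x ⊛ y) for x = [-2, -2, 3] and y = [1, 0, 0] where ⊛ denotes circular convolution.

(x ⊛ y)[n] = Σ(m=0 to 2) x[m] · y[(n-m) mod 3]

Computing each output sample:
(x ⊛ y)[0] = -2
(x ⊛ y)[1] = -2
(x ⊛ y)[2] = 3

x ⊛ y = [-2, -2, 3]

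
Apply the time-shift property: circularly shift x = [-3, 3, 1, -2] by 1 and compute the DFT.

Time shift by 1: X_shifted[k] = ω_4^(1k) · X[k]
Shifted x = [-2, -3, 3, 1]

DFT(x[n-1]) = [-1, -5+4i, 3, -5-4i]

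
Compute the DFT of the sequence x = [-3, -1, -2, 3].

X[k] = Σ(n=0 to 3) x[n] · ω_4^(nk)
where ω_4 = e^(-2πi/4)

Computing each X[k]:
X[0] = -3
X[1] = -1+4i
X[2] = -7
X[3] = -1-4i

X = [-3, -1+4i, -7, -1-4i]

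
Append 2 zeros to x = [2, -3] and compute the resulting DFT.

Original 2-point DFT: [-1, 5]
Zero-padded 4-point DFT provides frequency interpolation.

DFT_4([x, 0, ...]) = [-1, 2+3i, 5, 2-3i]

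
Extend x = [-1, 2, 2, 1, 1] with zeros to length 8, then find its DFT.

Original 5-point DFT: [5, -2.5000-1.5388i, -2.5000+0.3633i, -2.5000-0.3633i, -2.5000+1.5388i]
Zero-padded 8-point DFT provides frequency interpolation.

DFT_8([x, 0, ...]) = [5, -1.2929-4.1213i, -2-1i, -2.7071-0.1213i, -1, -2.7071+0.1213i, -2+1i, -1.2929+4.1213i]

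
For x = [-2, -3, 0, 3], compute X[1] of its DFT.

X[1] = Σ(n=0 to 3) x[n] · ω_4^(1n) where ω_4 = e^(-2πi/4)
= (-2)·ω_4^0 + (-3)·ω_4^1 + (0)·ω_4^2 + (3)·ω_4^3

X[1] = -2+6i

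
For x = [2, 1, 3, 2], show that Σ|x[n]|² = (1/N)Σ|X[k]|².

Time domain:
Σ|x[n]|² = |2|² + |1|² + |3|² + |2|² = 18.0000

Frequency domain:
(1/4)Σ|X[k]|² = (1/4)(|8|² + |-1+1i|² + |2|² + |-1-1i|²) = (1/4)·72.0000 = 18.0000

Both sides agree, confirming Parseval's theorem.

Σ|x[n]|² = (1/N)Σ|X[k]|² = 18.0000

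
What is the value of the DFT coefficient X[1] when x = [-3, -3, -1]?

X[1] = Σ(n=0 to 2) x[n] · ω_3^(1n) where ω_3 = e^(-2πi/3)
= (-3)·ω_3^0 + (-3)·ω_3^1 + (-1)·ω_3^2

X[1] = -1.0000+1.7321i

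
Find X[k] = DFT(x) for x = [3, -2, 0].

X[k] = Σ(n=0 to 2) x[n] · ω_3^(nk)
where ω_3 = e^(-2πi/3)

Computing each X[k]:
X[0] = 1
X[1] = 4.0000+1.7321i
X[2] = 4.0000-1.7321i

X = [1, 4.0000+1.7321i, 4.0000-1.7321i]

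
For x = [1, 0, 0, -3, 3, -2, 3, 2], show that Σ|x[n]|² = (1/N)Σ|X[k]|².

Time domain:
Σ|x[n]|² = |1|² + |0|² + |0|² + |-3|² + |3|² + |-2|² + |3|² + |2|² = 36.0000

Frequency domain:
(1/8)Σ|X[k]|² = (1/8)(|4|² + |2.9497+5.1213i|² + |1+1i|² + |-6.9497-0.8787i|² + |10|² + |-6.9497+0.8787i|² + |1-1i|² + |2.9497-5.1213i|²) = (1/8)·288.0000 = 36.0000

Both sides agree, confirming Parseval's theorem.

Σ|x[n]|² = (1/N)Σ|X[k]|² = 36.0000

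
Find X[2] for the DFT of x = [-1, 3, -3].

X[2] = Σ(n=0 to 2) x[n] · ω_3^(2n) where ω_3 = e^(-2πi/3)
= (-1)·ω_3^0 + (3)·ω_3^2 + (-3)·ω_3^4

X[2] = -1.0000+5.1962i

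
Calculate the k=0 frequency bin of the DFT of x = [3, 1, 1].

X[0] = Σ(n=0 to 2) x[n] · ω_3^0 = Σ x[n]
= (3) + (1) + (1)

X[0] = 5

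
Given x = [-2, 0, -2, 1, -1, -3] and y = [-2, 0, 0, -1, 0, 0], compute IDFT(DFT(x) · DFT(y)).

(x ⊛ y)[n] = Σ(m=0 to 5) x[m] · y[(n-m) mod 6]

Computing each output sample:
(x ⊛ y)[0] = 3
(x ⊛ y)[1] = 1
(x ⊛ y)[2] = 7
(x ⊛ y)[3] = 0
(x ⊛ y)[4] = 2
(x ⊛ y)[5] = 8

x ⊛ y = [3, 1, 7, 0, 2, 8]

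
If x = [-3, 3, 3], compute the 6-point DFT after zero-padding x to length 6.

Original 3-point DFT: [3, -6, -6]
Zero-padded 6-point DFT provides frequency interpolation.

DFT_6([x, 0, ...]) = [3, -3.0000-5.1962i, -6, -3, -6, -3.0000+5.1962i]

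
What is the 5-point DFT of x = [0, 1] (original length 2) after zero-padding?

Original 2-point DFT: [1, -1]
Zero-padded 5-point DFT provides frequency interpolation.

DFT_5([x, 0, ...]) = [1, 0.3090-0.9511i, -0.8090-0.5878i, -0.8090+0.5878i, 0.3090+0.9511i]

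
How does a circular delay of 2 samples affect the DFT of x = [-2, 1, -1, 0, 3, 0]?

Time shift by 2: X_shifted[k] = ω_6^(2k) · X[k]
Shifted x = [3, 0, -2, 1, -1, 0]

DFT(x[n-2]) = [1, 3.5000+0.8660i, 5.5000-0.8660i, -1, 5.5000+0.8660i, 3.5000-0.8660i]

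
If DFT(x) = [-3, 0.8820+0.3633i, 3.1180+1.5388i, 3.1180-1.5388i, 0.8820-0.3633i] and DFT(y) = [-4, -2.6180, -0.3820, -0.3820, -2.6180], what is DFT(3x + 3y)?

By linearity: DFT(3x + 3y) = 3·DFT(x) + 3·DFT(y)
= 3·[-3, 0.8820+0.3633i, 3.1180+1.5388i, 3.1180-1.5388i, 0.8820-0.3633i] + 3·[-4, -2.6180, -0.3820, -0.3820, -2.6180]

Computing element-wise:
Z[0] = 3·(-3) + 3·(-4) = -21
Z[1] = 3·(0.8820+0.3633i) + 3·(-2.6180) = -5.2080+1.0899i
Z[2] = 3·(3.1180+1.5388i) + 3·(-0.3820) = 8.2080+4.6164i
Z[3] = 3·(3.1180-1.5388i) + 3·(-0.3820) = 8.2080-4.6164i
Z[4] = 3·(0.8820-0.3633i) + 3·(-2.6180) = -5.2080-1.0899i

DFT(3x + 3y) = 3·X + 3·Y = [-21, -5.2080+1.0899i, 8.2080+4.6164i, 8.2080-4.6164i, -5.2080-1.0899i]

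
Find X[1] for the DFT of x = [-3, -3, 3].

X[1] = Σ(n=0 to 2) x[n] · ω_3^(1n) where ω_3 = e^(-2πi/3)
= (-3)·ω_3^0 + (-3)·ω_3^1 + (3)·ω_3^2

X[1] = -3.0000+5.1962i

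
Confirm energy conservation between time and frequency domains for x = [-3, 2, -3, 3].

Time domain:
Σ|x[n]|² = |-3|² + |2|² + |-3|² + |3|² = 31.0000

Frequency domain:
(1/4)Σ|X[k]|² = (1/4)(|-1|² + |1i|² + |-11|² + |-1i|²) = (1/4)·124.0000 = 31.0000

Both sides agree, confirming Parseval's theorem.

Σ|x[n]|² = (1/N)Σ|X[k]|² = 31.0000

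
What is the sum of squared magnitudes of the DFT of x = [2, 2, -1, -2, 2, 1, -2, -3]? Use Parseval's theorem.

Parseval: Σ|x[n]|² = (1/N)Σ|X[k]|², so Σ|X[k]|² = N·Σ|x[n]|² = 8·31.0000

Σ|X[k]|² = N·Σ|x[n]|² = 8·31.0000 = 248.0000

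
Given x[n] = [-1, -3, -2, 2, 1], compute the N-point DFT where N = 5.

X[k] = Σ(n=0 to 4) x[n] · ω_5^(nk)
where ω_5 = e^(-2πi/5)

Computing each X[k]:
X[0] = -3
X[1] = -1.6180+6.1554i
X[2] = 0.6180-1.4531i
X[3] = 0.6180+1.4531i
X[4] = -1.6180-6.1554i

X = [-3, -1.6180+6.1554i, 0.6180-1.4531i, 0.6180+1.4531i, -1.6180-6.1554i]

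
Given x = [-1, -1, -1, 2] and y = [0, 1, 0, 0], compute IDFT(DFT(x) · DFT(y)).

(x ⊛ y)[n] = Σ(m=0 to 3) x[m] · y[(n-m) mod 4]

Computing each output sample:
(x ⊛ y)[0] = 2
(x ⊛ y)[1] = -1
(x ⊛ y)[2] = -1
(x ⊛ y)[3] = -1

x ⊛ y = [2, -1, -1, -1]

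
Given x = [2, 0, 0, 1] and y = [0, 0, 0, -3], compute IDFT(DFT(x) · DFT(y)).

(x ⊛ y)[n] = Σ(m=0 to 3) x[m] · y[(n-m) mod 4]

Computing each output sample:
(x ⊛ y)[0] = 0
(x ⊛ y)[1] = 0
(x ⊛ y)[2] = -3
(x ⊛ y)[3] = -6

x ⊛ y = [0, 0, -3, -6]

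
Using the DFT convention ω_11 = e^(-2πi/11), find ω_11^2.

ω_11^2 = e^(-2πi·2/11)
= cos(-2π·2/11) + i·sin(-2π·2/11)
= cos(-4π/11) + i·sin(-4π/11)

ω_11^2 = cos(-4π/11) + i·sin(-4π/11) = 0.4154-0.9096i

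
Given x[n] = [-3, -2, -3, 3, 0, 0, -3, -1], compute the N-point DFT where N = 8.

X[k] = Σ(n=0 to 7) x[n] · ω_8^(nk)
where ω_8 = e^(-2πi/8)

Computing each X[k]:
X[0] = -9
X[1] = -7.2426-1.4142i
X[2] = 3+4i
X[3] = 1.2426-1.4142i
X[4] = -9
X[5] = 1.2426+1.4142i
X[6] = 3-4i
X[7] = -7.2426+1.4142i

X = [-9, -7.2426-1.4142i, 3+4i, 1.2426-1.4142i, -9, 1.2426+1.4142i, 3-4i, -7.2426+1.4142i]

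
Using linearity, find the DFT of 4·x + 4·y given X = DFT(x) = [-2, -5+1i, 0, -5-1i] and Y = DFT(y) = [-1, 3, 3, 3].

By linearity: DFT(4x + 4y) = 4·DFT(x) + 4·DFT(y)
= 4·[-2, -5+1i, 0, -5-1i] + 4·[-1, 3, 3, 3]

Computing element-wise:
Z[0] = 4·(-2) + 4·(-1) = -12
Z[1] = 4·(-5+1i) + 4·(3) = -8+4i
Z[2] = 4·(0) + 4·(3) = 12
Z[3] = 4·(-5-1i) + 4·(3) = -8-4i

DFT(4x + 4y) = 4·X + 4·Y = [-12, -8+4i, 12, -8-4i]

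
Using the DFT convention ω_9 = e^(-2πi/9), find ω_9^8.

ω_9^8 = e^(-2πi·8/9)
= cos(-2π·8/9) + i·sin(-2π·8/9)
= cos(-16π/9) + i·sin(-16π/9)

ω_9^8 = cos(-16π/9) + i·sin(-16π/9) = 0.7660+0.6428i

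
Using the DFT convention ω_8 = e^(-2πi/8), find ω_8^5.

ω_8^5 = e^(-2πi·5/8)
= cos(-2π·5/8) + i·sin(-2π·5/8)
= cos(-10π/8) + i·sin(-10π/8)

ω_8^5 = cos(-10π/8) + i·sin(-10π/8) = -0.7071+0.7071i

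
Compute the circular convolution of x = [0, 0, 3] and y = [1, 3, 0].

(x ⊛ y)[n] = Σ(m=0 to 2) x[m] · y[(n-m) mod 3]

Computing each output sample:
(x ⊛ y)[0] = 9
(x ⊛ y)[1] = 0
(x ⊛ y)[2] = 3

x ⊛ y = [9, 0, 3]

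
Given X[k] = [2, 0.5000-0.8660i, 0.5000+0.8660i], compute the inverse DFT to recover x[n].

x[n] = (1/3) Σ(k=0 to 2) X[k] · e^(2πikn/3)

Computing each x[n]:
x[0] = 1
x[1] = 1
x[2] = 0

x = [1, 1, 0]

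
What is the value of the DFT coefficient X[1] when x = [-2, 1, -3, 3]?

X[1] = Σ(n=0 to 3) x[n] · ω_4^(1n) where ω_4 = e^(-2πi/4)
= (-2)·ω_4^0 + (1)·ω_4^1 + (-3)·ω_4^2 + (3)·ω_4^3

X[1] = 1+2i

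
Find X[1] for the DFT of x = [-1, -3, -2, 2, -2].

X[1] = Σ(n=0 to 4) x[n] · ω_5^(1n) where ω_5 = e^(-2πi/5)
= (-1)·ω_5^0 + (-3)·ω_5^1 + (-2)·ω_5^2 + (2)·ω_5^3 + (-2)·ω_5^4

X[1] = -2.5451+3.3022i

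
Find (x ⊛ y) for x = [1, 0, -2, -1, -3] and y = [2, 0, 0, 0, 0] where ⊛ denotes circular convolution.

(x ⊛ y)[n] = Σ(m=0 to 4) x[m] · y[(n-m) mod 5]

Computing each output sample:
(x ⊛ y)[0] = 2
(x ⊛ y)[1] = 0
(x ⊛ y)[2] = -4
(x ⊛ y)[3] = -2
(x ⊛ y)[4] = -6

x ⊛ y = [2, 0, -4, -2, -6]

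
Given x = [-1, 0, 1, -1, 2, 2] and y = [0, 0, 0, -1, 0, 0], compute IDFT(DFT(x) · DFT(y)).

(x ⊛ y)[n] = Σ(m=0 to 5) x[m] · y[(n-m) mod 6]

Computing each output sample:
(x ⊛ y)[0] = 1
(x ⊛ y)[1] = -2
(x ⊛ y)[2] = -2
(x ⊛ y)[3] = 1
(x ⊛ y)[4] = 0
(x ⊛ y)[5] = -1

x ⊛ y = [1, -2, -2, 1, 0, -1]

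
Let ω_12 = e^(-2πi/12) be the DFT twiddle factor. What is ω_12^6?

ω_12^6 = e^(-2πi·6/12)
= cos(-2π·6/12) + i·sin(-2π·6/12)
= cos(-12π/12) + i·sin(-12π/12)

ω_12^6 = cos(-12π/12) + i·sin(-12π/12) = -1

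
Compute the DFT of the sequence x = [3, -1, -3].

X[k] = Σ(n=0 to 2) x[n] · ω_3^(nk)
where ω_3 = e^(-2πi/3)

Computing each X[k]:
X[0] = -1
X[1] = 5.0000-1.7321i
X[2] = 5.0000+1.7321i

X = [-1, 5.0000-1.7321i, 5.0000+1.7321i]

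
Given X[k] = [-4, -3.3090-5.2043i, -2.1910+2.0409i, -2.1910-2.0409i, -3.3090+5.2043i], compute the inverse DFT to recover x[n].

x[n] = (1/5) Σ(k=0 to 4) X[k] · e^(2πikn/5)

Computing each x[n]:
x[0] = -3
x[1] = 1
x[2] = 2
x[3] = -2
x[4] = -2

x = [-3, 1, 2, -2, -2]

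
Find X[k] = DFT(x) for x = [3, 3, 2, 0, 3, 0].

X[k] = Σ(n=0 to 5) x[n] · ω_6^(nk)
where ω_6 = e^(-2πi/6)

Computing each X[k]:
X[0] = 11
X[1] = 2.0000-1.7321i
X[2] = -1.0000-3.4641i
X[3] = 5
X[4] = -1.0000+3.4641i
X[5] = 2.0000+1.7321i

X = [11, 2.0000-1.7321i, -1.0000-3.4641i, 5, -1.0000+3.4641i, 2.0000+1.7321i]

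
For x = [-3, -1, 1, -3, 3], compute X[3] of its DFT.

X[3] = Σ(n=0 to 4) x[n] · ω_5^(3n) where ω_5 = e^(-2πi/5)
= (-3)·ω_5^0 + (-1)·ω_5^3 + (1)·ω_5^6 + (-3)·ω_5^9 + (3)·ω_5^12

X[3] = -5.2361-6.1554i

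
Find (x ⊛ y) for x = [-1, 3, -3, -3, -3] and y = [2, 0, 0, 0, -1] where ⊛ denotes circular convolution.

(x ⊛ y)[n] = Σ(m=0 to 4) x[m] · y[(n-m) mod 5]

Computing each output sample:
(x ⊛ y)[0] = -5
(x ⊛ y)[1] = 9
(x ⊛ y)[2] = -3
(x ⊛ y)[3] = -3
(x ⊛ y)[4] = -5

x ⊛ y = [-5, 9, -3, -3, -5]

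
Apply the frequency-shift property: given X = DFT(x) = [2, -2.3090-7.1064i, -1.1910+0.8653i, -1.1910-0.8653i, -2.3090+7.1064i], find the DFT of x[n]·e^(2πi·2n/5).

Modulation property: DFT(ω_5^(-2n)·x[n]) = X[(k-2) mod 5], so circularly shift X by 2 positions.

X[k-2] = [-1.1910-0.8653i, -2.3090+7.1064i, 2, -2.3090-7.1064i, -1.1910+0.8653i]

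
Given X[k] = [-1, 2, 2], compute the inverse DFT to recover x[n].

x[n] = (1/3) Σ(k=0 to 2) X[k] · e^(2πikn/3)

Computing each x[n]:
x[0] = 1
x[1] = -1
x[2] = -1

x = [1, -1, -1]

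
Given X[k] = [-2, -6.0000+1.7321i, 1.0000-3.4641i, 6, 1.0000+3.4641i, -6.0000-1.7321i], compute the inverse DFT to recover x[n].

x[n] = (1/6) Σ(k=0 to 5) X[k] · e^(2πikn/6)

Computing each x[n]:
x[0] = -1
x[1] = -2
x[2] = 0
x[3] = 1
x[4] = 3
x[5] = -3

x = [-1, -2, 0, 1, 3, -3]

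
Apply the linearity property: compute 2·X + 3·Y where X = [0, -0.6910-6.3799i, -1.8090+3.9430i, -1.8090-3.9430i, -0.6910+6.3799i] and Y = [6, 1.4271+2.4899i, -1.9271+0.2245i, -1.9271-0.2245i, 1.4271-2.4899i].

By linearity: DFT(2x + 3y) = 2·DFT(x) + 3·DFT(y)
= 2·[0, -0.6910-6.3799i, -1.8090+3.9430i, -1.8090-3.9430i, -0.6910+6.3799i] + 3·[6, 1.4271+2.4899i, -1.9271+0.2245i, -1.9271-0.2245i, 1.4271-2.4899i]

Computing element-wise:
Z[0] = 2·(0) + 3·(6) = 18
Z[1] = 2·(-0.6910-6.3799i) + 3·(1.4271+2.4899i) = 2.8993-5.2901i
Z[2] = 2·(-1.8090+3.9430i) + 3·(-1.9271+0.2245i) = -9.3993+8.5595i
Z[3] = 2·(-1.8090-3.9430i) + 3·(-1.9271-0.2245i) = -9.3993-8.5595i
Z[4] = 2·(-0.6910+6.3799i) + 3·(1.4271-2.4899i) = 2.8993+5.2901i

DFT(2x + 3y) = 2·X + 3·Y = [18, 2.8993-5.2901i, -9.3993+8.5595i, -9.3993-8.5595i, 2.8993+5.2901i]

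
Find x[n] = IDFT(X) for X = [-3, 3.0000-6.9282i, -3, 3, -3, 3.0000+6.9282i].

x[n] = (1/6) Σ(k=0 to 5) X[k] · e^(2πikn/6)

Computing each x[n]:
x[0] = 0
x[1] = 2
x[2] = 2
x[3] = -3
x[4] = -2
x[5] = -2

x = [0, 2, 2, -3, -2, -2]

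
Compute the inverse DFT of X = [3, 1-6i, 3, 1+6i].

x[n] = (1/4) Σ(k=0 to 3) X[k] · e^(2πikn/4)

Computing each x[n]:
x[0] = 2
x[1] = 3
x[2] = 1
x[3] = -3

x = [2, 3, 1, -3]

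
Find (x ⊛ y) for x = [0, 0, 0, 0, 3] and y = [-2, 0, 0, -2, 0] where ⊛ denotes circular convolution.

(x ⊛ y)[n] = Σ(m=0 to 4) x[m] · y[(n-m) mod 5]

Computing each output sample:
(x ⊛ y)[0] = 0
(x ⊛ y)[1] = 0
(x ⊛ y)[2] = -6
(x ⊛ y)[3] = 0
(x ⊛ y)[4] = -6

x ⊛ y = [0, 0, -6, 0, -6]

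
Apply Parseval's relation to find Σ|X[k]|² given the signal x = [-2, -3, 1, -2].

Parseval: Σ|x[n]|² = (1/N)Σ|X[k]|², so Σ|X[k]|² = N·Σ|x[n]|² = 4·18.0000

Σ|X[k]|² = N·Σ|x[n]|² = 4·18.0000 = 72.0000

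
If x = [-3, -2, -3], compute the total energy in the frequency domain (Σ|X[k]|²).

Parseval: Σ|x[n]|² = (1/N)Σ|X[k]|², so Σ|X[k]|² = N·Σ|x[n]|² = 3·22.0000

Σ|X[k]|² = N·Σ|x[n]|² = 3·22.0000 = 66.0000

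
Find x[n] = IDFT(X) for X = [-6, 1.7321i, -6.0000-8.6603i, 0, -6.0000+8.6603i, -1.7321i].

x[n] = (1/6) Σ(k=0 to 5) X[k] · e^(2πikn/6)

Computing each x[n]:
x[0] = -3
x[1] = 2
x[2] = -3
x[3] = -3
x[4] = 3
x[5] = -2

x = [-3, 2, -3, -3, 3, -2]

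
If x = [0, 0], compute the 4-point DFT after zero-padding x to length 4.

Original 2-point DFT: [0, 0]
Zero-padded 4-point DFT provides frequency interpolation.

DFT_4([x, 0, ...]) = [0, 0, 0, 0]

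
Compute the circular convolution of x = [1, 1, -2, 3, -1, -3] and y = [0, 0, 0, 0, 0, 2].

(x ⊛ y)[n] = Σ(m=0 to 5) x[m] · y[(n-m) mod 6]

Computing each output sample:
(x ⊛ y)[0] = 2
(x ⊛ y)[1] = -4
(x ⊛ y)[2] = 6
(x ⊛ y)[3] = -2
(x ⊛ y)[4] = -6
(x ⊛ y)[5] = 2

x ⊛ y = [2, -4, 6, -2, -6, 2]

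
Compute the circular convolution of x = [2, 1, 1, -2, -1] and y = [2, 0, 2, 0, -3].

(x ⊛ y)[n] = Σ(m=0 to 4) x[m] · y[(n-m) mod 5]

Computing each output sample:
(x ⊛ y)[0] = -3
(x ⊛ y)[1] = -3
(x ⊛ y)[2] = 12
(x ⊛ y)[3] = 1
(x ⊛ y)[4] = -6

x ⊛ y = [-3, -3, 12, 1, -6]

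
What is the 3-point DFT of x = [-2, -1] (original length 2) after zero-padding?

Original 2-point DFT: [-3, -1]
Zero-padded 3-point DFT provides frequency interpolation.

DFT_3([x, 0, ...]) = [-3, -1.5000+0.8660i, -1.5000-0.8660i]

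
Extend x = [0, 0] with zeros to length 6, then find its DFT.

Original 2-point DFT: [0, 0]
Zero-padded 6-point DFT provides frequency interpolation.

DFT_6([x, 0, ...]) = [0, 0, 0, 0, 0, 0]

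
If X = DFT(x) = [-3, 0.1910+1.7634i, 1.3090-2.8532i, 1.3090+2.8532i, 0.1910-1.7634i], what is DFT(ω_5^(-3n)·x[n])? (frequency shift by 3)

Modulation property: DFT(ω_5^(-3n)·x[n]) = X[(k-3) mod 5], so circularly shift X by 3 positions.

X[k-3] = [1.3090-2.8532i, 1.3090+2.8532i, 0.1910-1.7634i, -3, 0.1910+1.7634i]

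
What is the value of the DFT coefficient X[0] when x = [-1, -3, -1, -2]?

X[0] = Σ(n=0 to 3) x[n] · ω_4^0 = Σ x[n]
= (-1) + (-3) + (-1) + (-2)

X[0] = -7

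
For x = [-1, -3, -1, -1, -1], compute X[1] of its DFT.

X[1] = Σ(n=0 to 4) x[n] · ω_5^(1n) where ω_5 = e^(-2πi/5)
= (-1)·ω_5^0 + (-3)·ω_5^1 + (-1)·ω_5^2 + (-1)·ω_5^3 + (-1)·ω_5^4

X[1] = -0.6180+1.9021i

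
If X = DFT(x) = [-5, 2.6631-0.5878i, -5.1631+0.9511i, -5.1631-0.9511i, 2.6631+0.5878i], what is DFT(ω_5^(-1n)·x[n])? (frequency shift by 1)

Modulation property: DFT(ω_5^(-1n)·x[n]) = X[(k-1) mod 5], so circularly shift X by 1 positions.

X[k-1] = [2.6631+0.5878i, -5, 2.6631-0.5878i, -5.1631+0.9511i, -5.1631-0.9511i]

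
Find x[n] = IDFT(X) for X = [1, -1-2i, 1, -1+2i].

x[n] = (1/4) Σ(k=0 to 3) X[k] · e^(2πikn/4)

Computing each x[n]:
x[0] = 0
x[1] = 1
x[2] = 1
x[3] = -1

x = [0, 1, 1, -1]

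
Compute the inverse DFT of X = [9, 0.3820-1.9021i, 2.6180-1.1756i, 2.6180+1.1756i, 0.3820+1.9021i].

x[n] = (1/5) Σ(k=0 to 4) X[k] · e^(2πikn/5)

Computing each x[n]:
x[0] = 3
x[1] = 2
x[2] = 2
x[3] = 2
x[4] = 0

x = [3, 2, 2, 2, 0]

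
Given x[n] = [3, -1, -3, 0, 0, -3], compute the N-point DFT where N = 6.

X[k] = Σ(n=0 to 5) x[n] · ω_6^(nk)
where ω_6 = e^(-2πi/6)

Computing each X[k]:
X[0] = -4
X[1] = 2.5000+0.8660i
X[2] = 6.5000-4.3301i
X[3] = 4
X[4] = 6.5000+4.3301i
X[5] = 2.5000-0.8660i

X = [-4, 2.5000+0.8660i, 6.5000-4.3301i, 4, 6.5000+4.3301i, 2.5000-0.8660i]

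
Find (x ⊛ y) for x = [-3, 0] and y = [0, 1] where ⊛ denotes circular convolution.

(x ⊛ y)[n] = Σ(m=0 to 1) x[m] · y[(n-m) mod 2]

Computing each output sample:
(x ⊛ y)[0] = 0
(x ⊛ y)[1] = -3

x ⊛ y = [0, -3]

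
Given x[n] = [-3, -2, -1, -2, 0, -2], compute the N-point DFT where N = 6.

X[k] = Σ(n=0 to 5) x[n] · ω_6^(nk)
where ω_6 = e^(-2πi/6)

Computing each X[k]:
X[0] = -10
X[1] = -2.5000+0.8660i
X[2] = -2.5000-0.8660i
X[3] = 2
X[4] = -2.5000+0.8660i
X[5] = -2.5000-0.8660i

X = [-10, -2.5000+0.8660i, -2.5000-0.8660i, 2, -2.5000+0.8660i, -2.5000-0.8660i]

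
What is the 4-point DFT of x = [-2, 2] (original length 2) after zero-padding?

Original 2-point DFT: [0, -4]
Zero-padded 4-point DFT provides frequency interpolation.

DFT_4([x, 0, ...]) = [0, -2-2i, -4, -2+2i]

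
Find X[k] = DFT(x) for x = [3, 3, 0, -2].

X[k] = Σ(n=0 to 3) x[n] · ω_4^(nk)
where ω_4 = e^(-2πi/4)

Computing each X[k]:
X[0] = 4
X[1] = 3-5i
X[2] = 2
X[3] = 3+5i

X = [4, 3-5i, 2, 3+5i]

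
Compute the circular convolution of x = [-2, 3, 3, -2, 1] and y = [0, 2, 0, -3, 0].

(x ⊛ y)[n] = Σ(m=0 to 4) x[m] · y[(n-m) mod 5]

Computing each output sample:
(x ⊛ y)[0] = -7
(x ⊛ y)[1] = 2
(x ⊛ y)[2] = 3
(x ⊛ y)[3] = 12
(x ⊛ y)[4] = -13

x ⊛ y = [-7, 2, 3, 12, -13]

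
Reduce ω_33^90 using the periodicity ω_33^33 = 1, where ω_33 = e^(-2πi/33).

Since ω_33^33 = 1, powers reduce modulo 33.
90 mod 33 = 24
So ω_33^90 = ω_33^24 = e^(-2πi·24/33)

ω_33^90 = ω_33^24 = -0.1423+0.9898i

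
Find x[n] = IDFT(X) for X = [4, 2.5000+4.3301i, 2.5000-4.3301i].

x[n] = (1/3) Σ(k=0 to 2) X[k] · e^(2πikn/3)

Computing each x[n]:
x[0] = 3
x[1] = -2
x[2] = 3

x = [3, -2, 3]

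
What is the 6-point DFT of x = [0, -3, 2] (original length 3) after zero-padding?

Original 3-point DFT: [-1, 0.5000+4.3301i, 0.5000-4.3301i]
Zero-padded 6-point DFT provides frequency interpolation.

DFT_6([x, 0, ...]) = [-1, -2.5000+0.8660i, 0.5000+4.3301i, 5, 0.5000-4.3301i, -2.5000-0.8660i]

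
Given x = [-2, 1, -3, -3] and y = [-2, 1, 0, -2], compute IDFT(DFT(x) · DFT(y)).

(x ⊛ y)[n] = Σ(m=0 to 3) x[m] · y[(n-m) mod 4]

Computing each output sample:
(x ⊛ y)[0] = -1
(x ⊛ y)[1] = 2
(x ⊛ y)[2] = 13
(x ⊛ y)[3] = 7

x ⊛ y = [-1, 2, 13, 7]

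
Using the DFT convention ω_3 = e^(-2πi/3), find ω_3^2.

ω_3^2 = e^(-2πi·2/3)
= cos(-2π·2/3) + i·sin(-2π·2/3)
= cos(-4π/3) + i·sin(-4π/3)

ω_3^2 = cos(-4π/3) + i·sin(-4π/3) = -0.5000+0.8660i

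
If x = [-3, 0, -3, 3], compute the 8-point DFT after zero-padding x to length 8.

Original 4-point DFT: [-3, 3i, -9, -3i]
Zero-padded 8-point DFT provides frequency interpolation.

DFT_8([x, 0, ...]) = [-3, -5.1213+0.8787i, 3i, -0.8787-5.1213i, -9, -0.8787+5.1213i, -3i, -5.1213-0.8787i]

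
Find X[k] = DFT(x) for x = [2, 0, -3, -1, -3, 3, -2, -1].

X[k] = Σ(n=0 to 7) x[n] · ω_8^(nk)
where ω_8 = e^(-2πi/8)

Computing each X[k]:
X[0] = -5
X[1] = 2.8787+3.1213i
X[2] = 4-5i
X[3] = 7.1213+1.1213i
X[4] = -7
X[5] = 7.1213-1.1213i
X[6] = 4+5i
X[7] = 2.8787-3.1213i

X = [-5, 2.8787+3.1213i, 4-5i, 7.1213+1.1213i, -7, 7.1213-1.1213i, 4+5i, 2.8787-3.1213i]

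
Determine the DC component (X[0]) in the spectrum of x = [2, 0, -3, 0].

X[0] = Σ(n=0 to 3) x[n] · ω_4^0 = Σ x[n]
= (2) + (0) + (-3) + (0)

X[0] = -1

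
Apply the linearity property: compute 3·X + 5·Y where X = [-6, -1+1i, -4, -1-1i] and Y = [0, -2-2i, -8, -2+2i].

By linearity: DFT(3x + 5y) = 3·DFT(x) + 5·DFT(y)
= 3·[-6, -1+1i, -4, -1-1i] + 5·[0, -2-2i, -8, -2+2i]

Computing element-wise:
Z[0] = 3·(-6) + 5·(0) = -18
Z[1] = 3·(-1+1i) + 5·(-2-2i) = -13-7i
Z[2] = 3·(-4) + 5·(-8) = -52
Z[3] = 3·(-1-1i) + 5·(-2+2i) = -13+7i

DFT(3x + 5y) = 3·X + 5·Y = [-18, -13-7i, -52, -13+7i]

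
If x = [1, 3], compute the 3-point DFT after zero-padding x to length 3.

Original 2-point DFT: [4, -2]
Zero-padded 3-point DFT provides frequency interpolation.

DFT_3([x, 0, ...]) = [4, -0.5000-2.5981i, -0.5000+2.5981i]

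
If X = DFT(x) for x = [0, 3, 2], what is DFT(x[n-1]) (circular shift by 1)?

Time shift by 1: X_shifted[k] = ω_3^(1k) · X[k]
Shifted x = [2, 0, 3]

DFT(x[n-1]) = [5, 0.5000+2.5981i, 0.5000-2.5981i]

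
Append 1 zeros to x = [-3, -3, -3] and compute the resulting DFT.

Original 3-point DFT: [-9, 0, 0]
Zero-padded 4-point DFT provides frequency interpolation.

DFT_4([x, 0, ...]) = [-9, 3i, -3, -3i]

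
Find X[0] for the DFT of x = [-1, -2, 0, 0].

X[0] = Σ(n=0 to 3) x[n] · ω_4^0 = Σ x[n]
= (-1) + (-2) + (0) + (0)

X[0] = -3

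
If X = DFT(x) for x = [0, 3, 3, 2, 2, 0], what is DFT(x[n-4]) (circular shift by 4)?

Time shift by 4: X_shifted[k] = ω_6^(4k) · X[k]
Shifted x = [3, 2, 2, 0, 0, 3]

DFT(x[n-4]) = [10, 4.5000-0.8660i, -0.5000+2.5981i, 0, -0.5000-2.5981i, 4.5000+0.8660i]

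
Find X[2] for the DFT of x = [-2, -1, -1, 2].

X[2] = Σ(n=0 to 3) x[n] · ω_4^(2n) where ω_4 = e^(-2πi/4)
= (-2)·ω_4^0 + (-1)·ω_4^2 + (-1)·ω_4^4 + (2)·ω_4^6

X[2] = -4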